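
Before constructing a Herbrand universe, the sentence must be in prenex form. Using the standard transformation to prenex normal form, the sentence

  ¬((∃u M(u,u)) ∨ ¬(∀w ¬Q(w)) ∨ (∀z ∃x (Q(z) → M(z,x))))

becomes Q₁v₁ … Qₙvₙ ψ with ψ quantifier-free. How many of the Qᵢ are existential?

First replace A → B with ¬A ∨ B.
  ¬((∃u M(u,u)) ∨ ¬(∀w ¬Q(w)) ∨ (∀z ∃x (¬Q(z) ∨ M(z,x))))
Push ¬ through the quantifiers and connectives to reach negation normal form:
  (∀u ¬M(u,u)) ∧ (∀w ¬Q(w)) ∧ (∃z ∀x (Q(z) ∧ ¬M(z,x)))
Finally move all quantifiers to the prefix:
  ∀u ∀w ∃z ∀x (¬M(u,u) ∧ ¬Q(w) ∧ Q(z) ∧ ¬M(z,x))
The prefix is ∀u ∀w ∃z ∀x: 3 universal, 1 existential.

1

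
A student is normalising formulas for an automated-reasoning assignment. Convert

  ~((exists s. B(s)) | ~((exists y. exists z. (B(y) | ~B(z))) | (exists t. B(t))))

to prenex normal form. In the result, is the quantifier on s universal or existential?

Move each ¬ inward, flipping quantifiers it crosses:
  (forall s. ~B(s)) & ((exists y. exists z. (B(y) | ~B(z))) | (exists t. B(t)))
All bound variables are already distinct, so no renaming is needed.
Pull the quantifiers to the front (each side's bound variable is not free in the other side):
  forall s. exists y. exists z. exists t. (~B(s) & (B(y) | ~B(z) | B(t)))
The quantifier exists s sits under an odd number of negations, so it flips to forall s.

universal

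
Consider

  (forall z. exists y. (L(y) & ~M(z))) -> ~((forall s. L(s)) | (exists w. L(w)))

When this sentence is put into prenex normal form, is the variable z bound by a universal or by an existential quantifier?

Eliminate → and ↔ using ¬ and ∨.
  ~(forall z. exists y. (L(y) & ~M(z))) | ~((forall s. L(s)) | (exists w. L(w)))
Drive negations inward (¬∀x A ≡ ∃x ¬A, ¬∃x A ≡ ∀x ¬A, De Morgan for ∧/∨):
  (exists z. forall y. (~L(y) | M(z))) | (exists s. ~L(s)) & (forall w. ~L(w))
All bound variables are already distinct, so no renaming is needed.
Extract every quantifier outward, since the variables are now distinct and don't occur free across branches:
  exists z. forall y. exists s. forall w. (~L(y) | M(z) | ~L(s) & ~L(w))
The quantifier forall z sits under an odd number of negations (counting the antecedent side of each →), so it flips to exists z.

existential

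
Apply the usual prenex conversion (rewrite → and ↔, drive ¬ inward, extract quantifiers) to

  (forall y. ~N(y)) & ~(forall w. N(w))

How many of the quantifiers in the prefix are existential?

1

Push ¬ through the quantifiers and connectives to reach negation normal form:
  (forall y. ~N(y)) & (exists w. ~N(w))
Extract every quantifier outward, since the variables are now distinct and don't occur free across branches:
  forall y. exists w. (~N(y) & ~N(w))
The prefix is forall y exists w: 1 universal, 1 existential.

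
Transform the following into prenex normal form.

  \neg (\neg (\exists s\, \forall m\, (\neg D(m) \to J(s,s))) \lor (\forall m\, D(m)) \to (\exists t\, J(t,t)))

\forall s\, \exists m\, \forall p\, \forall t\, ((\neg D(m) \land \neg J(s,s) \lor D(p)) \land \neg J(t,t))

Rewrite implications/biconditionals: A → B as ¬A ∨ B.
  \neg (\neg (\neg (\exists s\, \forall m\, (\neg \neg D(m) \lor J(s,s))) \lor (\forall m\, D(m))) \lor (\exists t\, J(t,t)))
Push ¬ through the quantifiers and connectives to reach negation normal form:
  ((\forall s\, \exists m\, (\neg D(m) \land \neg J(s,s))) \lor (\forall m\, D(m))) \land (\forall t\, \neg J(t,t))
Rename bound variables to avoid capture: m↦p.
  ((\forall s\, \exists m\, (\neg D(m) \land \neg J(s,s))) \lor (\forall p\, D(p))) \land (\forall t\, \neg J(t,t))
Extract every quantifier outward, since the variables are now distinct and don't occur free across branches:
  \forall s\, \exists m\, \forall p\, \forall t\, ((\neg D(m) \land \neg J(s,s) \lor D(p)) \land \neg J(t,t))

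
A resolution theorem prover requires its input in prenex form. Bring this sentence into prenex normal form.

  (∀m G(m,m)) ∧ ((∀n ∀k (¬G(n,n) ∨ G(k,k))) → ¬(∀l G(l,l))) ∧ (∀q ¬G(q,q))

∀m ∃n ∃k ∃l ∀q (G(m,m) ∧ (G(n,n) ∧ ¬G(k,k) ∨ ¬G(l,l)) ∧ ¬G(q,q))

First replace A → B with ¬A ∨ B.
  (∀m G(m,m)) ∧ (¬(∀n ∀k (¬G(n,n) ∨ G(k,k))) ∨ ¬(∀l G(l,l))) ∧ (∀q ¬G(q,q))
Push ¬ through the quantifiers and connectives to reach negation normal form:
  (∀m G(m,m)) ∧ ((∃n ∃k (G(n,n) ∧ ¬G(k,k))) ∨ (∃l ¬G(l,l))) ∧ (∀q ¬G(q,q))
All bound variables are already distinct, so no renaming is needed.
Finally move all quantifiers to the prefix:
  ∀m ∃n ∃k ∃l ∀q (G(m,m) ∧ (G(n,n) ∧ ¬G(k,k) ∨ ¬G(l,l)) ∧ ¬G(q,q))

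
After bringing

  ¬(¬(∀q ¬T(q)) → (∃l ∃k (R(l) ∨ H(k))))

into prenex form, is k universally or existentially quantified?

universal

First replace A → B with ¬A ∨ B.
  ¬(¬¬(∀q ¬T(q)) ∨ (∃l ∃k (R(l) ∨ H(k))))
Drive negations inward (¬∀x A ≡ ∃x ¬A, ¬∃x A ≡ ∀x ¬A, De Morgan for ∧/∨):
  (∃q T(q)) ∧ (∀l ∀k (¬R(l) ∧ ¬H(k)))
All bound variables are already distinct, so no renaming is needed.
Pull the quantifiers to the front (each side's bound variable is not free in the other side):
  ∃q ∀l ∀k (T(q) ∧ ¬R(l) ∧ ¬H(k))
The quantifier ∃k sits under an odd number of negations (counting the antecedent side of each →), so it flips to ∀k.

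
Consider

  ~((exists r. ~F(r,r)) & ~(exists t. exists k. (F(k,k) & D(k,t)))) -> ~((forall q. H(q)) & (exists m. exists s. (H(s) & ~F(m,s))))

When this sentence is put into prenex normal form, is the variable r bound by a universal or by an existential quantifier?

Rewrite implications/biconditionals: A → B as ¬A ∨ B.
  ~~((exists r. ~F(r,r)) & ~(exists t. exists k. (F(k,k) & D(k,t)))) | ~((forall q. H(q)) & (exists m. exists s. (H(s) & ~F(m,s))))
Push ¬ through the quantifiers and connectives to reach negation normal form:
  (exists r. ~F(r,r)) & (forall t. forall k. (~F(k,k) | ~D(k,t))) | (exists q. ~H(q)) | (forall m. forall s. (~H(s) | F(m,s)))
Extract every quantifier outward, since the variables are now distinct and don't occur free across branches:
  exists r. forall t. forall k. exists q. forall m. forall s. (~F(r,r) & (~F(k,k) | ~D(k,t)) | ~H(q) | ~H(s) | F(m,s))
The quantifier exists r sits under an even number of negations (counting the antecedent side of each →), so it remains existential.

existential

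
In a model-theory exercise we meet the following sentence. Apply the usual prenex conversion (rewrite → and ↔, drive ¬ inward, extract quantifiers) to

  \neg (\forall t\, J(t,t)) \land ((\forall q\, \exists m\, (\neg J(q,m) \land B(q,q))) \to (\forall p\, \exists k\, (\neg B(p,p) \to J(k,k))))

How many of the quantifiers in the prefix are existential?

Rewrite implications/biconditionals: A → B as ¬A ∨ B.
  \neg (\forall t\, J(t,t)) \land (\neg (\forall q\, \exists m\, (\neg J(q,m) \land B(q,q))) \lor (\forall p\, \exists k\, (\neg \neg B(p,p) \lor J(k,k))))
Move each ¬ inward, flipping quantifiers it crosses:
  (\exists t\, \neg J(t,t)) \land ((\exists q\, \forall m\, (J(q,m) \lor \neg B(q,q))) \lor (\forall p\, \exists k\, (B(p,p) \lor J(k,k))))
All bound variables are already distinct, so no renaming is needed.
Pull the quantifiers to the front (each side's bound variable is not free in the other side):
  \exists t\, \exists q\, \forall m\, \forall p\, \exists k\, (\neg J(t,t) \land (J(q,m) \lor \neg B(q,q) \lor B(p,p) \lor J(k,k)))
The prefix is \exists t \exists q \forall m \forall p \exists k: 2 universal, 3 existential.

3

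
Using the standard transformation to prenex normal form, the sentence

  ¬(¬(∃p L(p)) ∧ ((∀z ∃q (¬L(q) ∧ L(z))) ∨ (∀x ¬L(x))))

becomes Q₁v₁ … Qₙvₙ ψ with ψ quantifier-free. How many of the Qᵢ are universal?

1

Drive negations inward (¬∀x A ≡ ∃x ¬A, ¬∃x A ≡ ∀x ¬A, De Morgan for ∧/∨):
  (∃p L(p)) ∨ (∃z ∀q (L(q) ∨ ¬L(z))) ∧ (∃x L(x))
Pull the quantifiers to the front (each side's bound variable is not free in the other side):
  ∃p ∃z ∀q ∃x (L(p) ∨ (L(q) ∨ ¬L(z)) ∧ L(x))
The prefix is ∃p ∃z ∀q ∃x: 1 universal, 3 existential.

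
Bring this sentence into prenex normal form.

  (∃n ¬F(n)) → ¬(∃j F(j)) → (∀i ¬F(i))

∀n ∃j ∀i (F(n) ∨ F(j) ∨ ¬F(i))

Rewrite implications/biconditionals: A → B as ¬A ∨ B.
  ¬(∃n ¬F(n)) ∨ ¬¬(∃j F(j)) ∨ (∀i ¬F(i))
Move each ¬ inward, flipping quantifiers it crosses:
  (∀n F(n)) ∨ (∃j F(j)) ∨ (∀i ¬F(i))
All bound variables are already distinct, so no renaming is needed.
Finally move all quantifiers to the prefix:
  ∀n ∃j ∀i (F(n) ∨ F(j) ∨ ¬F(i))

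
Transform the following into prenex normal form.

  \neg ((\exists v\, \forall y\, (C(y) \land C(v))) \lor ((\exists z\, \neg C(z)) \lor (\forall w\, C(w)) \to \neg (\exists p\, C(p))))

Eliminate → and ↔ using ¬ and ∨.
  \neg ((\exists v\, \forall y\, (C(y) \land C(v))) \lor \neg ((\exists z\, \neg C(z)) \lor (\forall w\, C(w))) \lor \neg (\exists p\, C(p)))
Move each ¬ inward, flipping quantifiers it crosses:
  (\forall v\, \exists y\, (\neg C(y) \lor \neg C(v))) \land ((\exists z\, \neg C(z)) \lor (\forall w\, C(w))) \land (\exists p\, C(p))
Pull the quantifiers to the front (each side's bound variable is not free in the other side):
  \forall v\, \exists y\, \exists z\, \forall w\, \exists p\, ((\neg C(y) \lor \neg C(v)) \land (\neg C(z) \lor C(w)) \land C(p))

\forall v\, \exists y\, \exists z\, \forall w\, \exists p\, ((\neg C(y) \lor \neg C(v)) \land (\neg C(z) \lor C(w)) \land C(p))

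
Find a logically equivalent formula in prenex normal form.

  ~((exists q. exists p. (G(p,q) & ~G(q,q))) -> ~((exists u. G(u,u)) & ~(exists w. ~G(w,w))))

exists q. exists p. exists u. forall w. (G(p,q) & ~G(q,q) & G(u,u) & G(w,w))

Rewrite implications/biconditionals: A → B as ¬A ∨ B.
  ~(~(exists q. exists p. (G(p,q) & ~G(q,q))) | ~((exists u. G(u,u)) & ~(exists w. ~G(w,w))))
Move each ¬ inward, flipping quantifiers it crosses:
  (exists q. exists p. (G(p,q) & ~G(q,q))) & (exists u. G(u,u)) & (forall w. G(w,w))
All bound variables are already distinct, so no renaming is needed.
Finally move all quantifiers to the prefix:
  exists q. exists p. exists u. forall w. (G(p,q) & ~G(q,q) & G(u,u) & G(w,w))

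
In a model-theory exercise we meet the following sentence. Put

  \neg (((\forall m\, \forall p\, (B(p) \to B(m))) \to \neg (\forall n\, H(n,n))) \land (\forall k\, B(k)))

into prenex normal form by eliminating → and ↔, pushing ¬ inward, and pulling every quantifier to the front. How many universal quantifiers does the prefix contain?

3

Rewrite implications/biconditionals: A → B as ¬A ∨ B.
  \neg ((\neg (\forall m\, \forall p\, (\neg B(p) \lor B(m))) \lor \neg (\forall n\, H(n,n))) \land (\forall k\, B(k)))
Move each ¬ inward, flipping quantifiers it crosses:
  (\forall m\, \forall p\, (\neg B(p) \lor B(m))) \land (\forall n\, H(n,n)) \lor (\exists k\, \neg B(k))
Finally move all quantifiers to the prefix:
  \forall m\, \forall p\, \forall n\, \exists k\, ((\neg B(p) \lor B(m)) \land H(n,n) \lor \neg B(k))
The prefix is \forall m \forall p \forall n \exists k: 3 universal, 1 existential.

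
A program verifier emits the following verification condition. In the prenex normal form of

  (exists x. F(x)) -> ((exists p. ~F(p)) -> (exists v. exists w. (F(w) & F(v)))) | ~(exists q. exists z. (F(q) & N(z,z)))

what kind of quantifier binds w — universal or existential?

existential

Rewrite implications/biconditionals: A → B as ¬A ∨ B.
  ~(exists x. F(x)) | ~(exists p. ~F(p)) | (exists v. exists w. (F(w) & F(v))) | ~(exists q. exists z. (F(q) & N(z,z)))
Move each ¬ inward, flipping quantifiers it crosses:
  (forall x. ~F(x)) | (forall p. F(p)) | (exists v. exists w. (F(w) & F(v))) | (forall q. forall z. (~F(q) | ~N(z,z)))
Pull the quantifiers to the front (each side's bound variable is not free in the other side):
  forall x. forall p. exists v. exists w. forall q. forall z. (~F(x) | F(p) | F(w) & F(v) | ~F(q) | ~N(z,z))
The quantifier exists w sits under an even number of negations (counting the antecedent side of each →), so it remains existential.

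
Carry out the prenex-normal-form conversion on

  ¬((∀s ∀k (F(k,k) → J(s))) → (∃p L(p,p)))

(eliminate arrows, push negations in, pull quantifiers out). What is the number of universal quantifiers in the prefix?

Eliminate → and ↔ using ¬ and ∨.
  ¬(¬(∀s ∀k (¬F(k,k) ∨ J(s))) ∨ (∃p L(p,p)))
Drive negations inward (¬∀x A ≡ ∃x ¬A, ¬∃x A ≡ ∀x ¬A, De Morgan for ∧/∨):
  (∀s ∀k (¬F(k,k) ∨ J(s))) ∧ (∀p ¬L(p,p))
All bound variables are already distinct, so no renaming is needed.
Extract every quantifier outward, since the variables are now distinct and don't occur free across branches:
  ∀s ∀k ∀p ((¬F(k,k) ∨ J(s)) ∧ ¬L(p,p))
The prefix is ∀s ∀k ∀p: 3 universal, 0 existential.

3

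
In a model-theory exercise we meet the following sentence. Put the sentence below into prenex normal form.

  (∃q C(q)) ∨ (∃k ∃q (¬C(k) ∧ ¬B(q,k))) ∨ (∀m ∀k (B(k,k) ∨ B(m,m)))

∃q ∃k ∃v ∀m ∀y1 (C(q) ∨ ¬C(k) ∧ ¬B(v,k) ∨ B(y1,y1) ∨ B(m,m))

Rename bound variables to avoid capture: q↦v, k↦y1.
  (∃q C(q)) ∨ (∃k ∃v (¬C(k) ∧ ¬B(v,k))) ∨ (∀m ∀y1 (B(y1,y1) ∨ B(m,m)))
Pull the quantifiers to the front (each side's bound variable is not free in the other side):
  ∃q ∃k ∃v ∀m ∀y1 (C(q) ∨ ¬C(k) ∧ ¬B(v,k) ∨ B(y1,y1) ∨ B(m,m))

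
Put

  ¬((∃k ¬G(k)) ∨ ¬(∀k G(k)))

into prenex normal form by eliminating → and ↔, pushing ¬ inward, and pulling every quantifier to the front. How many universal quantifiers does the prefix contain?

2

Push ¬ through the quantifiers and connectives to reach negation normal form:
  (∀k G(k)) ∧ (∀k G(k))
Give each quantifier a distinct variable: k↦x.
  (∀k G(k)) ∧ (∀x G(x))
Pull the quantifiers to the front (each side's bound variable is not free in the other side):
  ∀k ∀x (G(k) ∧ G(x))
The prefix is ∀k ∀x: 2 universal, 0 existential.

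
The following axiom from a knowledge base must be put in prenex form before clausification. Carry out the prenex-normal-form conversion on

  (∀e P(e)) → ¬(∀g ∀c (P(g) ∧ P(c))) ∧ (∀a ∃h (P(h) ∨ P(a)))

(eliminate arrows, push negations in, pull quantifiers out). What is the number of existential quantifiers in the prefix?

4

Eliminate → and ↔ using ¬ and ∨.
  ¬(∀e P(e)) ∨ ¬(∀g ∀c (P(g) ∧ P(c))) ∧ (∀a ∃h (P(h) ∨ P(a)))
Move each ¬ inward, flipping quantifiers it crosses:
  (∃e ¬P(e)) ∨ (∃g ∃c (¬P(g) ∨ ¬P(c))) ∧ (∀a ∃h (P(h) ∨ P(a)))
All bound variables are already distinct, so no renaming is needed.
Pull the quantifiers to the front (each side's bound variable is not free in the other side):
  ∃e ∃g ∃c ∀a ∃h (¬P(e) ∨ (¬P(g) ∨ ¬P(c)) ∧ (P(h) ∨ P(a)))
The prefix is ∃e ∃g ∃c ∀a ∃h: 1 universal, 4 existential.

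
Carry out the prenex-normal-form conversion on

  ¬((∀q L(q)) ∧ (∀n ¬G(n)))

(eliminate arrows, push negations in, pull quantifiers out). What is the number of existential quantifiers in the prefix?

Drive negations inward (¬∀x A ≡ ∃x ¬A, ¬∃x A ≡ ∀x ¬A, De Morgan for ∧/∨):
  (∃q ¬L(q)) ∨ (∃n G(n))
All bound variables are already distinct, so no renaming is needed.
Finally move all quantifiers to the prefix:
  ∃q ∃n (¬L(q) ∨ G(n))
The prefix is ∃q ∃n: 0 universal, 2 existential.

2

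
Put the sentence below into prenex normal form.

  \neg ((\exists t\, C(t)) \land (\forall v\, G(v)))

Push ¬ through the quantifiers and connectives to reach negation normal form:
  (\forall t\, \neg C(t)) \lor (\exists v\, \neg G(v))
Pull the quantifiers to the front (each side's bound variable is not free in the other side):
  \forall t\, \exists v\, (\neg C(t) \lor \neg G(v))

\forall t\, \exists v\, (\neg C(t) \lor \neg G(v))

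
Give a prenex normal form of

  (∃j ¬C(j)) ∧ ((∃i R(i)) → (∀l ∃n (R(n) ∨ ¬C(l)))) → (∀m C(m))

∀j ∃i ∃l ∀n ∀m (C(j) ∨ R(i) ∧ ¬R(n) ∧ C(l) ∨ C(m))

Rewrite implications/biconditionals: A → B as ¬A ∨ B.
  ¬((∃j ¬C(j)) ∧ (¬(∃i R(i)) ∨ (∀l ∃n (R(n) ∨ ¬C(l))))) ∨ (∀m C(m))
Move each ¬ inward, flipping quantifiers it crosses:
  (∀j C(j)) ∨ (∃i R(i)) ∧ (∃l ∀n (¬R(n) ∧ C(l))) ∨ (∀m C(m))
All bound variables are already distinct, so no renaming is needed.
Finally move all quantifiers to the prefix:
  ∀j ∃i ∃l ∀n ∀m (C(j) ∨ R(i) ∧ ¬R(n) ∧ C(l) ∨ C(m))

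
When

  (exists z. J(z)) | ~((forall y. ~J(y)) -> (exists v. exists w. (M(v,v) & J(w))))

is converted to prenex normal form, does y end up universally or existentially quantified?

universal

First replace A → B with ¬A ∨ B.
  (exists z. J(z)) | ~(~(forall y. ~J(y)) | (exists v. exists w. (M(v,v) & J(w))))
Move each ¬ inward, flipping quantifiers it crosses:
  (exists z. J(z)) | (forall y. ~J(y)) & (forall v. forall w. (~M(v,v) | ~J(w)))
Pull the quantifiers to the front (each side's bound variable is not free in the other side):
  exists z. forall y. forall v. forall w. (J(z) | ~J(y) & (~M(v,v) | ~J(w)))
The quantifier forall y sits under an even number of negations (counting the antecedent side of each →), so it remains universal.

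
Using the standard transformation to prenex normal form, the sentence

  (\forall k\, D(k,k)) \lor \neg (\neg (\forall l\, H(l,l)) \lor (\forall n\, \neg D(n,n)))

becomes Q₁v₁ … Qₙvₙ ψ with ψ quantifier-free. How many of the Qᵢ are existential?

1

Drive negations inward (¬∀x A ≡ ∃x ¬A, ¬∃x A ≡ ∀x ¬A, De Morgan for ∧/∨):
  (\forall k\, D(k,k)) \lor (\forall l\, H(l,l)) \land (\exists n\, D(n,n))
All bound variables are already distinct, so no renaming is needed.
Pull the quantifiers to the front (each side's bound variable is not free in the other side):
  \forall k\, \forall l\, \exists n\, (D(k,k) \lor H(l,l) \land D(n,n))
The prefix is \forall k \forall l \exists n: 2 universal, 1 existential.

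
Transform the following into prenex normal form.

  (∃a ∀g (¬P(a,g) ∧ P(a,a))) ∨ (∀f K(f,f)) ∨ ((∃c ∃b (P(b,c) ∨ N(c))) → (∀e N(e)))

∃a ∀g ∀f ∀c ∀b ∀e (¬P(a,g) ∧ P(a,a) ∨ K(f,f) ∨ ¬P(b,c) ∧ ¬N(c) ∨ N(e))

Rewrite implications/biconditionals: A → B as ¬A ∨ B.
  (∃a ∀g (¬P(a,g) ∧ P(a,a))) ∨ (∀f K(f,f)) ∨ ¬(∃c ∃b (P(b,c) ∨ N(c))) ∨ (∀e N(e))
Drive negations inward (¬∀x A ≡ ∃x ¬A, ¬∃x A ≡ ∀x ¬A, De Morgan for ∧/∨):
  (∃a ∀g (¬P(a,g) ∧ P(a,a))) ∨ (∀f K(f,f)) ∨ (∀c ∀b (¬P(b,c) ∧ ¬N(c))) ∨ (∀e N(e))
All bound variables are already distinct, so no renaming is needed.
Pull the quantifiers to the front (each side's bound variable is not free in the other side):
  ∃a ∀g ∀f ∀c ∀b ∀e (¬P(a,g) ∧ P(a,a) ∨ K(f,f) ∨ ¬P(b,c) ∧ ¬N(c) ∨ N(e))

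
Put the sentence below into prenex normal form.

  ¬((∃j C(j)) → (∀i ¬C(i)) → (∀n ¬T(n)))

Rewrite implications/biconditionals: A → B as ¬A ∨ B.
  ¬(¬(∃j C(j)) ∨ ¬(∀i ¬C(i)) ∨ (∀n ¬T(n)))
Push ¬ through the quantifiers and connectives to reach negation normal form:
  (∃j C(j)) ∧ (∀i ¬C(i)) ∧ (∃n T(n))
All bound variables are already distinct, so no renaming is needed.
Pull the quantifiers to the front (each side's bound variable is not free in the other side):
  ∃j ∀i ∃n (C(j) ∧ ¬C(i) ∧ T(n))

∃j ∀i ∃n (C(j) ∧ ¬C(i) ∧ T(n))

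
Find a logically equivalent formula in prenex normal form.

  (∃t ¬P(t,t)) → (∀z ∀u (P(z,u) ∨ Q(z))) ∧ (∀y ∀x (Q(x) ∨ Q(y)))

∀t ∀z ∀u ∀y ∀x (P(t,t) ∨ (P(z,u) ∨ Q(z)) ∧ (Q(x) ∨ Q(y)))

Rewrite implications/biconditionals: A → B as ¬A ∨ B.
  ¬(∃t ¬P(t,t)) ∨ (∀z ∀u (P(z,u) ∨ Q(z))) ∧ (∀y ∀x (Q(x) ∨ Q(y)))
Push ¬ through the quantifiers and connectives to reach negation normal form:
  (∀t P(t,t)) ∨ (∀z ∀u (P(z,u) ∨ Q(z))) ∧ (∀y ∀x (Q(x) ∨ Q(y)))
All bound variables are already distinct, so no renaming is needed.
Pull the quantifiers to the front (each side's bound variable is not free in the other side):
  ∀t ∀z ∀u ∀y ∀x (P(t,t) ∨ (P(z,u) ∨ Q(z)) ∧ (Q(x) ∨ Q(y)))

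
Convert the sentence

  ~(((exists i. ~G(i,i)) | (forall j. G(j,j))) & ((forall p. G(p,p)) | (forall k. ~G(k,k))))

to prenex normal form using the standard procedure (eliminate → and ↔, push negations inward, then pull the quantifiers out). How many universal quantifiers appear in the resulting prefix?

Push ¬ through the quantifiers and connectives to reach negation normal form:
  (forall i. G(i,i)) & (exists j. ~G(j,j)) | (exists p. ~G(p,p)) & (exists k. G(k,k))
All bound variables are already distinct, so no renaming is needed.
Pull the quantifiers to the front (each side's bound variable is not free in the other side):
  forall i. exists j. exists p. exists k. (G(i,i) & ~G(j,j) | ~G(p,p) & G(k,k))
The prefix is forall i exists j exists p exists k: 1 universal, 3 existential.

1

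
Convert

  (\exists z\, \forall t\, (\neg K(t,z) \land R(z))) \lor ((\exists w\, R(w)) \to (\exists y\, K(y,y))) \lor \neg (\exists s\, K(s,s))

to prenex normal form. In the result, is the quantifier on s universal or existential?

universal

Eliminate → and ↔ using ¬ and ∨.
  (\exists z\, \forall t\, (\neg K(t,z) \land R(z))) \lor \neg (\exists w\, R(w)) \lor (\exists y\, K(y,y)) \lor \neg (\exists s\, K(s,s))
Push ¬ through the quantifiers and connectives to reach negation normal form:
  (\exists z\, \forall t\, (\neg K(t,z) \land R(z))) \lor (\forall w\, \neg R(w)) \lor (\exists y\, K(y,y)) \lor (\forall s\, \neg K(s,s))
Pull the quantifiers to the front (each side's bound variable is not free in the other side):
  \exists z\, \forall t\, \forall w\, \exists y\, \forall s\, (\neg K(t,z) \land R(z) \lor \neg R(w) \lor K(y,y) \lor \neg K(s,s))
The quantifier \exists s sits under an odd number of negations (counting the antecedent side of each →), so it flips to \forall s.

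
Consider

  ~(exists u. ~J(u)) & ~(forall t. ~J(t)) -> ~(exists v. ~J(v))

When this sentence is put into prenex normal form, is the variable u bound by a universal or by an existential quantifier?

existential

Rewrite implications/biconditionals: A → B as ¬A ∨ B.
  ~(~(exists u. ~J(u)) & ~(forall t. ~J(t))) | ~(exists v. ~J(v))
Push ¬ through the quantifiers and connectives to reach negation normal form:
  (exists u. ~J(u)) | (forall t. ~J(t)) | (forall v. J(v))
All bound variables are already distinct, so no renaming is needed.
Extract every quantifier outward, since the variables are now distinct and don't occur free across branches:
  exists u. forall t. forall v. (~J(u) | ~J(t) | J(v))
The quantifier exists u sits under an even number of negations (counting the antecedent side of each →), so it remains existential.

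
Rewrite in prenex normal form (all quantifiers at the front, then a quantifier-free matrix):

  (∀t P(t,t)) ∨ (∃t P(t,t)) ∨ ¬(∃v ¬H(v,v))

∀t ∃y1 ∀v (P(t,t) ∨ P(y1,y1) ∨ H(v,v))

Drive negations inward (¬∀x A ≡ ∃x ¬A, ¬∃x A ≡ ∀x ¬A, De Morgan for ∧/∨):
  (∀t P(t,t)) ∨ (∃t P(t,t)) ∨ (∀v H(v,v))
Give each quantifier a distinct variable: t↦y1.
  (∀t P(t,t)) ∨ (∃y1 P(y1,y1)) ∨ (∀v H(v,v))
Extract every quantifier outward, since the variables are now distinct and don't occur free across branches:
  ∀t ∃y1 ∀v (P(t,t) ∨ P(y1,y1) ∨ H(v,v))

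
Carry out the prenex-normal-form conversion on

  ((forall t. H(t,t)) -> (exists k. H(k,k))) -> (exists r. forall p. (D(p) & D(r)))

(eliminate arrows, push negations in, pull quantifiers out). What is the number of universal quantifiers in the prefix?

First replace A → B with ¬A ∨ B.
  ~(~(forall t. H(t,t)) | (exists k. H(k,k))) | (exists r. forall p. (D(p) & D(r)))
Move each ¬ inward, flipping quantifiers it crosses:
  (forall t. H(t,t)) & (forall k. ~H(k,k)) | (exists r. forall p. (D(p) & D(r)))
Pull the quantifiers to the front (each side's bound variable is not free in the other side):
  forall t. forall k. exists r. forall p. (H(t,t) & ~H(k,k) | D(p) & D(r))
The prefix is forall t forall k exists r forall p: 3 universal, 1 existential.

3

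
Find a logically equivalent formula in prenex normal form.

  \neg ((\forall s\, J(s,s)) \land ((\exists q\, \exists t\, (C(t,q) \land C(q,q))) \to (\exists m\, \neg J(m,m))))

\exists s\, \exists q\, \exists t\, \forall m\, (\neg J(s,s) \lor C(t,q) \land C(q,q) \land J(m,m))

Rewrite implications/biconditionals: A → B as ¬A ∨ B.
  \neg ((\forall s\, J(s,s)) \land (\neg (\exists q\, \exists t\, (C(t,q) \land C(q,q))) \lor (\exists m\, \neg J(m,m))))
Move each ¬ inward, flipping quantifiers it crosses:
  (\exists s\, \neg J(s,s)) \lor (\exists q\, \exists t\, (C(t,q) \land C(q,q))) \land (\forall m\, J(m,m))
All bound variables are already distinct, so no renaming is needed.
Extract every quantifier outward, since the variables are now distinct and don't occur free across branches:
  \exists s\, \exists q\, \exists t\, \forall m\, (\neg J(s,s) \lor C(t,q) \land C(q,q) \land J(m,m))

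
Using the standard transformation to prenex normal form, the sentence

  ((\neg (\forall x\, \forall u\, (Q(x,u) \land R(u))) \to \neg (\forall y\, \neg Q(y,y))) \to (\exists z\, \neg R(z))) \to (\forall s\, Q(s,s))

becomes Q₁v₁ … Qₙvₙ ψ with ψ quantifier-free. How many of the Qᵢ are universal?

4

Eliminate → and ↔ using ¬ and ∨.
  \neg (\neg (\neg \neg (\forall x\, \forall u\, (Q(x,u) \land R(u))) \lor \neg (\forall y\, \neg Q(y,y))) \lor (\exists z\, \neg R(z))) \lor (\forall s\, Q(s,s))
Move each ¬ inward, flipping quantifiers it crosses:
  ((\forall x\, \forall u\, (Q(x,u) \land R(u))) \lor (\exists y\, Q(y,y))) \land (\forall z\, R(z)) \lor (\forall s\, Q(s,s))
All bound variables are already distinct, so no renaming is needed.
Extract every quantifier outward, since the variables are now distinct and don't occur free across branches:
  \forall x\, \forall u\, \exists y\, \forall z\, \forall s\, ((Q(x,u) \land R(u) \lor Q(y,y)) \land R(z) \lor Q(s,s))
The prefix is \forall x \forall u \exists y \forall z \forall s: 4 universal, 1 existential.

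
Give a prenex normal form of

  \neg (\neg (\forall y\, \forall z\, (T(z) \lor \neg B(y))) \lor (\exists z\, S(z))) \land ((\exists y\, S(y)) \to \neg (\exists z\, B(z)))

Rewrite implications/biconditionals: A → B as ¬A ∨ B.
  \neg (\neg (\forall y\, \forall z\, (T(z) \lor \neg B(y))) \lor (\exists z\, S(z))) \land (\neg (\exists y\, S(y)) \lor \neg (\exists z\, B(z)))
Drive negations inward (¬∀x A ≡ ∃x ¬A, ¬∃x A ≡ ∀x ¬A, De Morgan for ∧/∨):
  (\forall y\, \forall z\, (T(z) \lor \neg B(y))) \land (\forall z\, \neg S(z)) \land ((\forall y\, \neg S(y)) \lor (\forall z\, \neg B(z)))
Standardize variables apart so no two quantifiers bind the same name: z↦r, y↦a, z↦u.
  (\forall y\, \forall z\, (T(z) \lor \neg B(y))) \land (\forall r\, \neg S(r)) \land ((\forall a\, \neg S(a)) \lor (\forall u\, \neg B(u)))
Finally move all quantifiers to the prefix:
  \forall y\, \forall z\, \forall r\, \forall a\, \forall u\, ((T(z) \lor \neg B(y)) \land \neg S(r) \land (\neg S(a) \lor \neg B(u)))

\forall y\, \forall z\, \forall r\, \forall a\, \forall u\, ((T(z) \lor \neg B(y)) \land \neg S(r) \land (\neg S(a) \lor \neg B(u)))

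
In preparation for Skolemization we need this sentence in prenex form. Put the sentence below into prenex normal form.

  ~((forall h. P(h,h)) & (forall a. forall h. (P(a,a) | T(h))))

exists h. exists a. exists w. (~P(h,h) | ~P(a,a) & ~T(w))

Drive negations inward (¬∀x A ≡ ∃x ¬A, ¬∃x A ≡ ∀x ¬A, De Morgan for ∧/∨):
  (exists h. ~P(h,h)) | (exists a. exists h. (~P(a,a) & ~T(h)))
Give each quantifier a distinct variable: h↦w.
  (exists h. ~P(h,h)) | (exists a. exists w. (~P(a,a) & ~T(w)))
Finally move all quantifiers to the prefix:
  exists h. exists a. exists w. (~P(h,h) | ~P(a,a) & ~T(w))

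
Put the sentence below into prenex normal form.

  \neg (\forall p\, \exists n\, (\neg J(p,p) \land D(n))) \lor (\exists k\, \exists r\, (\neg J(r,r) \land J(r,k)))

\exists p\, \forall n\, \exists k\, \exists r\, (J(p,p) \lor \neg D(n) \lor \neg J(r,r) \land J(r,k))

Drive negations inward (¬∀x A ≡ ∃x ¬A, ¬∃x A ≡ ∀x ¬A, De Morgan for ∧/∨):
  (\exists p\, \forall n\, (J(p,p) \lor \neg D(n))) \lor (\exists k\, \exists r\, (\neg J(r,r) \land J(r,k)))
All bound variables are already distinct, so no renaming is needed.
Extract every quantifier outward, since the variables are now distinct and don't occur free across branches:
  \exists p\, \forall n\, \exists k\, \exists r\, (J(p,p) \lor \neg D(n) \lor \neg J(r,r) \land J(r,k))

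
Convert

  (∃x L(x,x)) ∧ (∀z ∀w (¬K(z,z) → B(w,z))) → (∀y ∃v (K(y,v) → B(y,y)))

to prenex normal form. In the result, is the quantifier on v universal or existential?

existential

Eliminate → and ↔ using ¬ and ∨.
  ¬((∃x L(x,x)) ∧ (∀z ∀w (¬¬K(z,z) ∨ B(w,z)))) ∨ (∀y ∃v (¬K(y,v) ∨ B(y,y)))
Move each ¬ inward, flipping quantifiers it crosses:
  (∀x ¬L(x,x)) ∨ (∃z ∃w (¬K(z,z) ∧ ¬B(w,z))) ∨ (∀y ∃v (¬K(y,v) ∨ B(y,y)))
Extract every quantifier outward, since the variables are now distinct and don't occur free across branches:
  ∀x ∃z ∃w ∀y ∃v (¬L(x,x) ∨ ¬K(z,z) ∧ ¬B(w,z) ∨ ¬K(y,v) ∨ B(y,y))
The quantifier ∃v sits under an even number of negations (counting the antecedent side of each →), so it remains existential.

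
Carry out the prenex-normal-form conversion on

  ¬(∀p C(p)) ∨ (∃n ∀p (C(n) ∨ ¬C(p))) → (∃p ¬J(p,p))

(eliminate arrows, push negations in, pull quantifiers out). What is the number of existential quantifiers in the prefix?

2

Rewrite implications/biconditionals: A → B as ¬A ∨ B.
  ¬(¬(∀p C(p)) ∨ (∃n ∀p (C(n) ∨ ¬C(p)))) ∨ (∃p ¬J(p,p))
Push ¬ through the quantifiers and connectives to reach negation normal form:
  (∀p C(p)) ∧ (∀n ∃p (¬C(n) ∧ C(p))) ∨ (∃p ¬J(p,p))
Rename bound variables to avoid capture: p↦x, p↦b.
  (∀p C(p)) ∧ (∀n ∃x (¬C(n) ∧ C(x))) ∨ (∃b ¬J(b,b))
Finally move all quantifiers to the prefix:
  ∀p ∀n ∃x ∃b (C(p) ∧ ¬C(n) ∧ C(x) ∨ ¬J(b,b))
The prefix is ∀p ∀n ∃x ∃b: 2 universal, 2 existential.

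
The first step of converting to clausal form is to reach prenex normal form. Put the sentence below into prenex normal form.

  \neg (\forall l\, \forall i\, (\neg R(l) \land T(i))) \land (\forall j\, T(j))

Drive negations inward (¬∀x A ≡ ∃x ¬A, ¬∃x A ≡ ∀x ¬A, De Morgan for ∧/∨):
  (\exists l\, \exists i\, (R(l) \lor \neg T(i))) \land (\forall j\, T(j))
All bound variables are already distinct, so no renaming is needed.
Extract every quantifier outward, since the variables are now distinct and don't occur free across branches:
  \exists l\, \exists i\, \forall j\, ((R(l) \lor \neg T(i)) \land T(j))

\exists l\, \exists i\, \forall j\, ((R(l) \lor \neg T(i)) \land T(j))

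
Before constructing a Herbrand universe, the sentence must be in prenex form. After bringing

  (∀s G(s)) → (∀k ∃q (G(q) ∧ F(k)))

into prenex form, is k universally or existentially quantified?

universal

First replace A → B with ¬A ∨ B.
  ¬(∀s G(s)) ∨ (∀k ∃q (G(q) ∧ F(k)))
Push ¬ through the quantifiers and connectives to reach negation normal form:
  (∃s ¬G(s)) ∨ (∀k ∃q (G(q) ∧ F(k)))
All bound variables are already distinct, so no renaming is needed.
Finally move all quantifiers to the prefix:
  ∃s ∀k ∃q (¬G(s) ∨ G(q) ∧ F(k))
The quantifier ∀k sits under an even number of negations (counting the antecedent side of each →), so it remains universal.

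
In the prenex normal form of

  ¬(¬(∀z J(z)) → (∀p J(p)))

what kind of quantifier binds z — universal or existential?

existential

Eliminate → and ↔ using ¬ and ∨.
  ¬(¬¬(∀z J(z)) ∨ (∀p J(p)))
Drive negations inward (¬∀x A ≡ ∃x ¬A, ¬∃x A ≡ ∀x ¬A, De Morgan for ∧/∨):
  (∃z ¬J(z)) ∧ (∃p ¬J(p))
Finally move all quantifiers to the prefix:
  ∃z ∃p (¬J(z) ∧ ¬J(p))
The quantifier ∀z sits under an odd number of negations (counting the antecedent side of each →), so it flips to ∃z.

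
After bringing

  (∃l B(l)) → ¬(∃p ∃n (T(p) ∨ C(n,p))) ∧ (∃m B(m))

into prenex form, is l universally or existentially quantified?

universal

Eliminate → and ↔ using ¬ and ∨.
  ¬(∃l B(l)) ∨ ¬(∃p ∃n (T(p) ∨ C(n,p))) ∧ (∃m B(m))
Move each ¬ inward, flipping quantifiers it crosses:
  (∀l ¬B(l)) ∨ (∀p ∀n (¬T(p) ∧ ¬C(n,p))) ∧ (∃m B(m))
All bound variables are already distinct, so no renaming is needed.
Pull the quantifiers to the front (each side's bound variable is not free in the other side):
  ∀l ∀p ∀n ∃m (¬B(l) ∨ ¬T(p) ∧ ¬C(n,p) ∧ B(m))
The quantifier ∃l sits under an odd number of negations (counting the antecedent side of each →), so it flips to ∀l.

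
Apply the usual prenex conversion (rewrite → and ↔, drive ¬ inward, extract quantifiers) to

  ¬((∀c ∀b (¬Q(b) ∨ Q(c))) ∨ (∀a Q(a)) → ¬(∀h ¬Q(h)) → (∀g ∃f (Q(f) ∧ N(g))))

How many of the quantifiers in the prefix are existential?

Rewrite implications/biconditionals: A → B as ¬A ∨ B.
  ¬(¬((∀c ∀b (¬Q(b) ∨ Q(c))) ∨ (∀a Q(a))) ∨ ¬¬(∀h ¬Q(h)) ∨ (∀g ∃f (Q(f) ∧ N(g))))
Drive negations inward (¬∀x A ≡ ∃x ¬A, ¬∃x A ≡ ∀x ¬A, De Morgan for ∧/∨):
  ((∀c ∀b (¬Q(b) ∨ Q(c))) ∨ (∀a Q(a))) ∧ (∃h Q(h)) ∧ (∃g ∀f (¬Q(f) ∨ ¬N(g)))
Finally move all quantifiers to the prefix:
  ∀c ∀b ∀a ∃h ∃g ∀f ((¬Q(b) ∨ Q(c) ∨ Q(a)) ∧ Q(h) ∧ (¬Q(f) ∨ ¬N(g)))
The prefix is ∀c ∀b ∀a ∃h ∃g ∀f: 4 universal, 2 existential.

2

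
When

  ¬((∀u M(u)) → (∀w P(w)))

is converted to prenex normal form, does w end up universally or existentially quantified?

Eliminate → and ↔ using ¬ and ∨.
  ¬(¬(∀u M(u)) ∨ (∀w P(w)))
Move each ¬ inward, flipping quantifiers it crosses:
  (∀u M(u)) ∧ (∃w ¬P(w))
All bound variables are already distinct, so no renaming is needed.
Pull the quantifiers to the front (each side's bound variable is not free in the other side):
  ∀u ∃w (M(u) ∧ ¬P(w))
The quantifier ∀w sits under an odd number of negations (counting the antecedent side of each →), so it flips to ∃w.

existential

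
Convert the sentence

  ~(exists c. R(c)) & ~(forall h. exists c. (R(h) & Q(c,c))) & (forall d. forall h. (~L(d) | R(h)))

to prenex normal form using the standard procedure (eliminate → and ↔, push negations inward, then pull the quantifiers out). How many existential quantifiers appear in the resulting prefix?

1

Move each ¬ inward, flipping quantifiers it crosses:
  (forall c. ~R(c)) & (exists h. forall c. (~R(h) | ~Q(c,c))) & (forall d. forall h. (~L(d) | R(h)))
Rename bound variables to avoid capture: c↦x1, h↦t.
  (forall c. ~R(c)) & (exists h. forall x1. (~R(h) | ~Q(x1,x1))) & (forall d. forall t. (~L(d) | R(t)))
Extract every quantifier outward, since the variables are now distinct and don't occur free across branches:
  forall c. exists h. forall x1. forall d. forall t. (~R(c) & (~R(h) | ~Q(x1,x1)) & (~L(d) | R(t)))
The prefix is forall c exists h forall x1 forall d forall t: 4 universal, 1 existential.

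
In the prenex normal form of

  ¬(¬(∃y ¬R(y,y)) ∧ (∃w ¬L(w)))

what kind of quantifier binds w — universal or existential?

Move each ¬ inward, flipping quantifiers it crosses:
  (∃y ¬R(y,y)) ∨ (∀w L(w))
All bound variables are already distinct, so no renaming is needed.
Finally move all quantifiers to the prefix:
  ∃y ∀w (¬R(y,y) ∨ L(w))
The quantifier ∃w sits under an odd number of negations, so it flips to ∀w.

universal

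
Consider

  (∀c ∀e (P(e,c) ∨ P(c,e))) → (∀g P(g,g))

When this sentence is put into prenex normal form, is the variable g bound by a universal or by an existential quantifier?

First replace A → B with ¬A ∨ B.
  ¬(∀c ∀e (P(e,c) ∨ P(c,e))) ∨ (∀g P(g,g))
Move each ¬ inward, flipping quantifiers it crosses:
  (∃c ∃e (¬P(e,c) ∧ ¬P(c,e))) ∨ (∀g P(g,g))
All bound variables are already distinct, so no renaming is needed.
Pull the quantifiers to the front (each side's bound variable is not free in the other side):
  ∃c ∃e ∀g (¬P(e,c) ∧ ¬P(c,e) ∨ P(g,g))
The quantifier ∀g sits under an even number of negations (counting the antecedent side of each →), so it remains universal.

universal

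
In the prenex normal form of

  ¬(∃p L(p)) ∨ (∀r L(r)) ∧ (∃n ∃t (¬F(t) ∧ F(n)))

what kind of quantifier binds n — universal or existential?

existential

Move each ¬ inward, flipping quantifiers it crosses:
  (∀p ¬L(p)) ∨ (∀r L(r)) ∧ (∃n ∃t (¬F(t) ∧ F(n)))
Extract every quantifier outward, since the variables are now distinct and don't occur free across branches:
  ∀p ∀r ∃n ∃t (¬L(p) ∨ L(r) ∧ ¬F(t) ∧ F(n))
The quantifier ∃n sits under an even number of negations, so it remains existential.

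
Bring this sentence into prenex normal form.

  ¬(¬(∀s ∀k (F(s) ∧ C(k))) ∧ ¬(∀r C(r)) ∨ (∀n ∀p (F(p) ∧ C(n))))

Drive negations inward (¬∀x A ≡ ∃x ¬A, ¬∃x A ≡ ∀x ¬A, De Morgan for ∧/∨):
  ((∀s ∀k (F(s) ∧ C(k))) ∨ (∀r C(r))) ∧ (∃n ∃p (¬F(p) ∨ ¬C(n)))
All bound variables are already distinct, so no renaming is needed.
Pull the quantifiers to the front (each side's bound variable is not free in the other side):
  ∀s ∀k ∀r ∃n ∃p ((F(s) ∧ C(k) ∨ C(r)) ∧ (¬F(p) ∨ ¬C(n)))

∀s ∀k ∀r ∃n ∃p ((F(s) ∧ C(k) ∨ C(r)) ∧ (¬F(p) ∨ ¬C(n)))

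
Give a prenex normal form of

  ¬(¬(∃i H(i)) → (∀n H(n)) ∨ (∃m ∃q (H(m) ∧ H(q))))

First replace A → B with ¬A ∨ B.
  ¬(¬¬(∃i H(i)) ∨ (∀n H(n)) ∨ (∃m ∃q (H(m) ∧ H(q))))
Drive negations inward (¬∀x A ≡ ∃x ¬A, ¬∃x A ≡ ∀x ¬A, De Morgan for ∧/∨):
  (∀i ¬H(i)) ∧ (∃n ¬H(n)) ∧ (∀m ∀q (¬H(m) ∨ ¬H(q)))
All bound variables are already distinct, so no renaming is needed.
Finally move all quantifiers to the prefix:
  ∀i ∃n ∀m ∀q (¬H(i) ∧ ¬H(n) ∧ (¬H(m) ∨ ¬H(q)))

∀i ∃n ∀m ∀q (¬H(i) ∧ ¬H(n) ∧ (¬H(m) ∨ ¬H(q)))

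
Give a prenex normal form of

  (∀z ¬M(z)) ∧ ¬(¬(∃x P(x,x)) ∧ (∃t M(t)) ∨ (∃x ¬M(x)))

Move each ¬ inward, flipping quantifiers it crosses:
  (∀z ¬M(z)) ∧ ((∃x P(x,x)) ∨ (∀t ¬M(t))) ∧ (∀x M(x))
Give each quantifier a distinct variable: x↦p.
  (∀z ¬M(z)) ∧ ((∃x P(x,x)) ∨ (∀t ¬M(t))) ∧ (∀p M(p))
Finally move all quantifiers to the prefix:
  ∀z ∃x ∀t ∀p (¬M(z) ∧ (P(x,x) ∨ ¬M(t)) ∧ M(p))

∀z ∃x ∀t ∀p (¬M(z) ∧ (P(x,x) ∨ ¬M(t)) ∧ M(p))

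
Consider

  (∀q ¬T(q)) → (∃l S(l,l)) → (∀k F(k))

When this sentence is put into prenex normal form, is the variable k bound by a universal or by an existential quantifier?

Eliminate → and ↔ using ¬ and ∨.
  ¬(∀q ¬T(q)) ∨ ¬(∃l S(l,l)) ∨ (∀k F(k))
Move each ¬ inward, flipping quantifiers it crosses:
  (∃q T(q)) ∨ (∀l ¬S(l,l)) ∨ (∀k F(k))
Pull the quantifiers to the front (each side's bound variable is not free in the other side):
  ∃q ∀l ∀k (T(q) ∨ ¬S(l,l) ∨ F(k))
The quantifier ∀k sits under an even number of negations (counting the antecedent side of each →), so it remains universal.

universal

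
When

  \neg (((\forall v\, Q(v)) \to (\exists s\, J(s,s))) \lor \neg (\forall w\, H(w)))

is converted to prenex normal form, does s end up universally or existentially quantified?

universal

Eliminate → and ↔ using ¬ and ∨.
  \neg (\neg (\forall v\, Q(v)) \lor (\exists s\, J(s,s)) \lor \neg (\forall w\, H(w)))
Drive negations inward (¬∀x A ≡ ∃x ¬A, ¬∃x A ≡ ∀x ¬A, De Morgan for ∧/∨):
  (\forall v\, Q(v)) \land (\forall s\, \neg J(s,s)) \land (\forall w\, H(w))
Extract every quantifier outward, since the variables are now distinct and don't occur free across branches:
  \forall v\, \forall s\, \forall w\, (Q(v) \land \neg J(s,s) \land H(w))
The quantifier \exists s sits under an odd number of negations (counting the antecedent side of each →), so it flips to \forall s.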